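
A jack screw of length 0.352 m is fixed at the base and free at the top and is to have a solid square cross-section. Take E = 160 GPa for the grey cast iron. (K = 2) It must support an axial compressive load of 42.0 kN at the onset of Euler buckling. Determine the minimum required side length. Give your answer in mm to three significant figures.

L_e = K·L = 2 × 0.352 = 0.7040 m
Required I = P_cr·L_e²/(π²E) = 4.200×10^4 × 0.7040² / (π² × 1.60×10^11) = 1.318×10^-8 m⁴
I_req = 1.318×10^4 mm⁴
Solid square: I = a⁴/12  ⇒  a = (12I)^(1/4) = (12×1.318×10^4)^(1/4) = 19.9 mm

a ≈ 19.9 mm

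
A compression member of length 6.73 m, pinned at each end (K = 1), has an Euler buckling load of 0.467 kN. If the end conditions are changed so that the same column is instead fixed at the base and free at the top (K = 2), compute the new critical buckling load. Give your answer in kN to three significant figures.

P_cr ∝ 1/K², so P_cr,new = P_cr,old × (K_old/K_new)² = 0.467 × (1/2)²
= 0.467 × 0.2500 = 0.117 kN

P_cr ≈ 0.117 kN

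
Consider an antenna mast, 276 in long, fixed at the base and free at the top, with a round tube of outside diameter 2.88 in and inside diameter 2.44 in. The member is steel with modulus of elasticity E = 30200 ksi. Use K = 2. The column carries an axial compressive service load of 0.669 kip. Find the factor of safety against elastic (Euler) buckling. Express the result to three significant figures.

n ≈ 2.39

d_o = 2.88 in, d_i = 2.44 in
I = π(d_o⁴ − d_i⁴)/64 = π(2.88⁴ − 2.440⁴)/64 = 1.637 in⁴
Effective length L_e = K·L = 2 × 276 = 552.0 in
P_cr = π²EI / L_e² = π² × 30200×10³ × 1.637 / 552.0² = 1.601×10^3 lb
Factor of safety n = P_cr / P = 1.6015 / 0.669 = 2.39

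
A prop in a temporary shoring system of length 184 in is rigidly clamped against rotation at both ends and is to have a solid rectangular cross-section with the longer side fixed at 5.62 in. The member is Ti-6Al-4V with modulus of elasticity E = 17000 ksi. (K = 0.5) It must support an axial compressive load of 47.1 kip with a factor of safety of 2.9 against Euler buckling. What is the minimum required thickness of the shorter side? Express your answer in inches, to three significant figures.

Required P_cr = n·P = 2.9 × 47.1 = 136.6 kip
L_e = K·L = 0.5 × 184 = 92.00 in
Required I = P_cr·L_e²/(π²E) = 1.366×10^5 × 92.00² / (π² × 1.70×10^7) = 6.890 in⁴
Rectangle, weak axis: I_min = h·b³/12 with h = 5.62 in fixed  ⇒  b = (12I/h)^(1/3) = 2.45 in

b ≈ 2.45 in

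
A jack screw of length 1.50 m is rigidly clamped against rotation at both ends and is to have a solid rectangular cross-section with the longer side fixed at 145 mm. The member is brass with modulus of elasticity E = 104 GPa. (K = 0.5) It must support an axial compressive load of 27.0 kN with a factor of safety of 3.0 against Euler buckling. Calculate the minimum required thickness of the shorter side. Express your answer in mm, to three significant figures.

b ≈ 15.4 mm

Required P_cr = n·P = 3.0 × 27.0 = 81.00 kN
L_e = K·L = 0.5 × 1.50 = 0.7500 m
Required I = P_cr·L_e²/(π²E) = 8.100×10^4 × 0.7500² / (π² × 1.04×10^11) = 4.439×10^-8 m⁴
I_req = 4.439×10^4 mm⁴
Rectangle, weak axis: I_min = h·b³/12 with h = 145 mm fixed  ⇒  b = (12I/h)^(1/3) = 15.4 mm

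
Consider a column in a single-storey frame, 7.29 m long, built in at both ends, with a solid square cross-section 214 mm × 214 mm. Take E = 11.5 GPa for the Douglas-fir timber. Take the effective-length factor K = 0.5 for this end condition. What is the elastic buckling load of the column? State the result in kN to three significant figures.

P_cr ≈ 1490 kN

I = a⁴/12 = 214⁴/12 = 1.748×10^8 mm⁴
I = 1.748×10^8 mm⁴ = 1.748×10^-4 m⁴
Effective length L_e = K·L = 0.5 × 7.29 = 3.645 m
P_cr = π²EI / L_e² = π² × 11.5×10⁹ × 1.748×10^-4 / 3.645² = 1.493×10^6 N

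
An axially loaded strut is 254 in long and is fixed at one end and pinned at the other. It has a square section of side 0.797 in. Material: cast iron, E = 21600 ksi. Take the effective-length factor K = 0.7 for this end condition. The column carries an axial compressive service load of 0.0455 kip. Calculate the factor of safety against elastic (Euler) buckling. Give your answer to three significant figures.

n ≈ 4.98

I = a⁴/12 = 0.797⁴/12 = 3.362×10^-2 in⁴
Effective length L_e = K·L = 0.7 × 254 = 177.8 in
P_cr = π²EI / L_e² = π² × 21600×10³ × 3.362×10^-2 / 177.8² = 226.7 lb
Factor of safety n = P_cr / P = 0.22675 / 0.0455 = 4.98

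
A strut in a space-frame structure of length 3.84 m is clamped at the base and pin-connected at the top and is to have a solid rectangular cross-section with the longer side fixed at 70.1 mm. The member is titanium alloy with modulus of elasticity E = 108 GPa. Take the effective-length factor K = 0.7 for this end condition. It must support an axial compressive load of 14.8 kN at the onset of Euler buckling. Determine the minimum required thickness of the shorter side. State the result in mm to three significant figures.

b ≈ 25.8 mm

L_e = K·L = 0.7 × 3.84 = 2.688 m
Required I = P_cr·L_e²/(π²E) = 1.480×10^4 × 2.688² / (π² × 1.08×10^11) = 1.003×10^-7 m⁴
I_req = 1.003×10^5 mm⁴
Rectangle, weak axis: I_min = h·b³/12 with h = 70.1 mm fixed  ⇒  b = (12I/h)^(1/3) = 25.8 mm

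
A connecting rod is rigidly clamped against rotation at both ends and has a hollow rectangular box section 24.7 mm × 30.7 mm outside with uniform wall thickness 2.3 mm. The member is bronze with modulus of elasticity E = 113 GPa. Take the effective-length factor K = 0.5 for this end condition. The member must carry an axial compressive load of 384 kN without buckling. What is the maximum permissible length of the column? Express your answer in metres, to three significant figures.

Inner dimensions: h_i = 30.7 − 2×2.3 = 26.10 mm, b_i = 24.7 − 2×2.3 = 20.10 mm
Weak-axis I_min = (h_o·b_o³ − h_i·b_i³)/12 with b_o = 24.7, b_i = 20.10 mm (shorter outer/inner sides).
I_min = (30.7×24.7³ − 26.10×20.10³)/12 = 2.089×10^4 mm⁴
I = 2.089×10^-8 m⁴
At the buckling limit P_cr = P = 3.840×10^5 N
From P_cr = π²EI/(K·L)²:  L = (1/K)·√(π²EI/P_cr) = (1/0.5)·√(π²×1.13×10^11×2.089×10^-8/3.840×10^5)
L = 0.493 m

L_max ≈ 0.493 m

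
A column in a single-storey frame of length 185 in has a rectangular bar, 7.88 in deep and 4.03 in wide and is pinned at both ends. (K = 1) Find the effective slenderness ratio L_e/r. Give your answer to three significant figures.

λ ≈ 159

Buckling occurs about the weak axis: I_min = h·b³/12 with b = 4.03 in (the shorter side).
I_min = 7.88×4.03³/12 = 42.98 in⁴
A = 31.76 in²;  r_min = √(I/A) = √(42.98/31.76) = 1.163 in
L_e = K·L = 1 × 185 = 185.0 in
λ = L_e / r_min = 185.00 / 1.163 = 159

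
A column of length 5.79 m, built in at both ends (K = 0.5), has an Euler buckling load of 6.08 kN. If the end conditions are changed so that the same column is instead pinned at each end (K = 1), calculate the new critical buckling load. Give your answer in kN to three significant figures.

P_cr ≈ 1.52 kN

P_cr ∝ 1/K², so P_cr,new = P_cr,old × (K_old/K_new)² = 6.08 × (0.5/1)²
= 6.08 × 0.2500 = 1.52 kN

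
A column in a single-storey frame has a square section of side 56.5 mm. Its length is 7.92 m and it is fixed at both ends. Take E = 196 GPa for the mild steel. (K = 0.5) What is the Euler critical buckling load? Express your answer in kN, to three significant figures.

I = a⁴/12 = 56.5⁴/12 = 8.492×10^5 mm⁴
I = 8.492×10^5 mm⁴ = 8.492×10^-7 m⁴
Effective length L_e = K·L = 0.5 × 7.92 = 3.960 m
P_cr = π²EI / L_e² = π² × 196×10⁹ × 8.492×10^-7 / 3.960² = 1.048×10^5 N

P_cr ≈ 105 kN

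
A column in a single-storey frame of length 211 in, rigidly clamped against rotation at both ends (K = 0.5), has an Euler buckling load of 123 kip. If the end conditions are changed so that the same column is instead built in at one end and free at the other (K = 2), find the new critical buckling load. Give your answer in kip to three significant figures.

P_cr ∝ 1/K², so P_cr,new = P_cr,old × (K_old/K_new)² = 123 × (0.5/2)²
= 123 × 0.06250 = 7.69 kip

P_cr ≈ 7.69 kip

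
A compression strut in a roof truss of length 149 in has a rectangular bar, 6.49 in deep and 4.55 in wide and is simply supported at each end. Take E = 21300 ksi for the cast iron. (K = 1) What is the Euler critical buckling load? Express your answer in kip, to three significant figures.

P_cr ≈ 482 kip

Buckling occurs about the weak axis: I_min = h·b³/12 with b = 4.55 in (the shorter side).
I_min = 6.49×4.55³/12 = 50.94 in⁴
Effective length L_e = K·L = 1 × 149 = 149.0 in
P_cr = π²EI / L_e² = π² × 21300×10³ × 50.94 / 149.0² = 4.824×10^5 lb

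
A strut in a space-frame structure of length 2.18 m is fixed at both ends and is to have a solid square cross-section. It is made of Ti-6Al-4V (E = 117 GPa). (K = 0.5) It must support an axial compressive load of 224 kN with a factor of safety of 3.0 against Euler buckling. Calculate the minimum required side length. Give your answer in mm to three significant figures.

a ≈ 53.7 mm

Required P_cr = n·P = 3.0 × 224 = 672.0 kN
L_e = K·L = 0.5 × 2.18 = 1.090 m
Required I = P_cr·L_e²/(π²E) = 6.720×10^5 × 1.090² / (π² × 1.17×10^11) = 6.914×10^-7 m⁴
I_req = 6.914×10^5 mm⁴
Solid square: I = a⁴/12  ⇒  a = (12I)^(1/4) = (12×6.914×10^5)^(1/4) = 53.7 mm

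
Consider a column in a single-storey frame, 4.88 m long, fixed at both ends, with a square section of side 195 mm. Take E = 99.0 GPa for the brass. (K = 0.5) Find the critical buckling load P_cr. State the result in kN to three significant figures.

I = a⁴/12 = 195⁴/12 = 1.205×10^8 mm⁴
I = 1.205×10^8 mm⁴ = 1.205×10^-4 m⁴
Effective length L_e = K·L = 0.5 × 4.88 = 2.440 m
P_cr = π²EI / L_e² = π² × 99.0×10⁹ × 1.205×10^-4 / 2.440² = 1.977×10^7 N

P_cr ≈ 19800 kN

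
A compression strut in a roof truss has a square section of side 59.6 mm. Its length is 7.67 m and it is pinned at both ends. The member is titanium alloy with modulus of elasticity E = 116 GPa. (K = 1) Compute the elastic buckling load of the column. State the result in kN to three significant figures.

P_cr ≈ 20.5 kN

I = a⁴/12 = 59.6⁴/12 = 1.051×10^6 mm⁴
I = 1.051×10^6 mm⁴ = 1.051×10^-6 m⁴
Effective length L_e = K·L = 1 × 7.67 = 7.670 m
P_cr = π²EI / L_e² = π² × 116×10⁹ × 1.051×10^-6 / 7.670² = 2.046×10^4 N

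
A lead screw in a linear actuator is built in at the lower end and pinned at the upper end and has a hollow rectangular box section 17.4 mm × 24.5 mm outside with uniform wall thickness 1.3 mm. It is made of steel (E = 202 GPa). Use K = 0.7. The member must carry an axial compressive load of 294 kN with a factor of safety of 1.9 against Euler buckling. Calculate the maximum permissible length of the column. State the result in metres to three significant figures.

L_max ≈ 0.188 m

Inner dimensions: h_i = 24.5 − 2×1.3 = 21.90 mm, b_i = 17.4 − 2×1.3 = 14.80 mm
Weak-axis I_min = (h_o·b_o³ − h_i·b_i³)/12 with b_o = 17.4, b_i = 14.80 mm (shorter outer/inner sides).
I_min = (24.5×17.4³ − 21.90×14.80³)/12 = 4.839×10^3 mm⁴
I = 4.839×10^-9 m⁴
Required critical load P_cr = n·P = 1.9 × 294 = 558.6 kN = 5.586×10^5 N
From P_cr = π²EI/(K·L)²:  L = (1/K)·√(π²EI/P_cr) = (1/0.7)·√(π²×2.02×10^11×4.839×10^-9/5.586×10^5)
L = 0.188 m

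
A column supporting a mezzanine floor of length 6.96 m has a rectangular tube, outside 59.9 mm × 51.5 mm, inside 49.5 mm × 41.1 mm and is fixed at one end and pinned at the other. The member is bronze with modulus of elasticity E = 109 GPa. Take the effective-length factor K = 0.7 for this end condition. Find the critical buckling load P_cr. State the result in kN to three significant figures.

P_cr ≈ 17.9 kN

Weak-axis I_min = (h_o·b_o³ − h_i·b_i³)/12 with b_o = 51.5, b_i = 41.10 mm (shorter outer/inner sides).
I_min = (59.9×51.5³ − 49.50×41.10³)/12 = 3.954×10^5 mm⁴
I = 3.954×10^5 mm⁴ = 3.954×10^-7 m⁴
Effective length L_e = K·L = 0.7 × 6.96 = 4.872 m
P_cr = π²EI / L_e² = π² × 109×10⁹ × 3.954×10^-7 / 4.872² = 1.792×10^4 N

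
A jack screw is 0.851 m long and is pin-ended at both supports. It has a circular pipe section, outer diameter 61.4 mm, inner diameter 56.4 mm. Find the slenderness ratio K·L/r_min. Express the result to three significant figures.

d_o = 61.4 mm, d_i = 56.4 mm
I = π(d_o⁴ − d_i⁴)/64 = π(61.4⁴ − 56.40⁴)/64 = 2.010×10^5 mm⁴
A = 462.6 mm²;  r_min = √(I/A) = √(2.010×10^5/462.6) = 20.84 mm
L_e = K·L = 1 × 0.851 m = 0.8510 m = 851.00 mm
λ = L_e / r_min = 851.00 / 20.84 = 40.8

λ ≈ 40.8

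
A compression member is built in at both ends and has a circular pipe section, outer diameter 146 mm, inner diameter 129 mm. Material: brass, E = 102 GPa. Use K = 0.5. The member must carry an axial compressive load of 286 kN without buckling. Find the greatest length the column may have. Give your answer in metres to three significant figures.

L_max ≈ 11.1 m

d_o = 146 mm, d_i = 129 mm
I = π(d_o⁴ − d_i⁴)/64 = π(146⁴ − 129.0⁴)/64 = 8.711×10^6 mm⁴
I = 8.711×10^-6 m⁴
At the buckling limit P_cr = P = 2.860×10^5 N
From P_cr = π²EI/(K·L)²:  L = (1/K)·√(π²EI/P_cr) = (1/0.5)·√(π²×1.02×10^11×8.711×10^-6/2.860×10^5)
L = 11.1 m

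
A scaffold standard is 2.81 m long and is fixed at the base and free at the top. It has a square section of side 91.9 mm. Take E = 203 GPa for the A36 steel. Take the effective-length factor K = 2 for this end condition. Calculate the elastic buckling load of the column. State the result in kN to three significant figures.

P_cr ≈ 377 kN

I = a⁴/12 = 91.9⁴/12 = 5.944×10^6 mm⁴
I = 5.944×10^6 mm⁴ = 5.944×10^-6 m⁴
Effective length L_e = K·L = 2 × 2.81 = 5.620 m
P_cr = π²EI / L_e² = π² × 203×10⁹ × 5.944×10^-6 / 5.620² = 3.771×10^5 N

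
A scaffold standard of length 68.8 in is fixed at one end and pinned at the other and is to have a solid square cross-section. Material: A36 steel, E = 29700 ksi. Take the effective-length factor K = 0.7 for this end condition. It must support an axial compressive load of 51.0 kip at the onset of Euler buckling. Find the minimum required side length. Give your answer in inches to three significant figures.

a ≈ 1.48 in

L_e = K·L = 0.7 × 68.8 = 48.16 in
Required I = P_cr·L_e²/(π²E) = 5.100×10^4 × 48.16² / (π² × 2.97×10^7) = 0.4035 in⁴
Solid square: I = a⁴/12  ⇒  a = (12I)^(1/4) = (12×0.4035)^(1/4) = 1.48 in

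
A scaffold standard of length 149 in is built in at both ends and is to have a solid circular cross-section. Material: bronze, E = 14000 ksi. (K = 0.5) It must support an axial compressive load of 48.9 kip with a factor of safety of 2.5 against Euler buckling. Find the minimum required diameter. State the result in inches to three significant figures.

d ≈ 3.16 in

Required P_cr = n·P = 2.5 × 48.9 = 122.2 kip
L_e = K·L = 0.5 × 149 = 74.50 in
Required I = P_cr·L_e²/(π²E) = 1.222×10^5 × 74.50² / (π² × 1.40×10^7) = 4.911 in⁴
Solid circle: I = πd⁴/64  ⇒  d = (64I/π)^(1/4) = (64×4.911/π)^(1/4) = 3.16 in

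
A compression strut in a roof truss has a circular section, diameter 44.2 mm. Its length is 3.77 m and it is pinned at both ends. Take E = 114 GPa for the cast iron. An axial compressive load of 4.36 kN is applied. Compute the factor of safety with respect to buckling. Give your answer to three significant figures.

n ≈ 3.40

I = πd⁴/64 = π×44.2⁴/64 = 1.874×10^5 mm⁴
I = 1.874×10^5 mm⁴ = 1.874×10^-7 m⁴
Effective length L_e = K·L = 1 × 3.77 = 3.770 m
P_cr = π²EI / L_e² = π² × 114×10⁹ × 1.874×10^-7 / 3.770² = 1.483×10^4 N
Factor of safety n = P_cr / P = 14.831 / 4.36 = 3.40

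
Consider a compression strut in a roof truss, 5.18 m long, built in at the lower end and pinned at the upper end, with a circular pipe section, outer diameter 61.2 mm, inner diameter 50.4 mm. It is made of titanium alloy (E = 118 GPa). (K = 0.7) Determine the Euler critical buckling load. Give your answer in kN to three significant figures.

d_o = 61.2 mm, d_i = 50.4 mm
I = π(d_o⁴ − d_i⁴)/64 = π(61.2⁴ − 50.40⁴)/64 = 3.719×10^5 mm⁴
I = 3.719×10^5 mm⁴ = 3.719×10^-7 m⁴
Effective length L_e = K·L = 0.7 × 5.18 = 3.626 m
P_cr = π²EI / L_e² = π² × 118×10⁹ × 3.719×10^-7 / 3.626² = 3.294×10^4 N

P_cr ≈ 32.9 kN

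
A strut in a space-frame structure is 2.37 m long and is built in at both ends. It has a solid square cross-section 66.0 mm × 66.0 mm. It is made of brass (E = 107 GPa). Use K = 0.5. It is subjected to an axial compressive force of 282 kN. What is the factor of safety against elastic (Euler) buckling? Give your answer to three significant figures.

I = a⁴/12 = 66.0⁴/12 = 1.581×10^6 mm⁴
I = 1.581×10^6 mm⁴ = 1.581×10^-6 m⁴
Effective length L_e = K·L = 0.5 × 2.37 = 1.185 m
P_cr = π²EI / L_e² = π² × 107×10⁹ × 1.581×10^-6 / 1.185² = 1.189×10^6 N
Factor of safety n = P_cr / P = 1189.2 / 282 = 4.22

n ≈ 4.22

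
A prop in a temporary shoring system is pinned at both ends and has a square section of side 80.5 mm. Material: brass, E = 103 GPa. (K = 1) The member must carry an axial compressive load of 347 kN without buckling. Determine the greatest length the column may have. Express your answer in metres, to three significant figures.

I = a⁴/12 = 80.5⁴/12 = 3.499×10^6 mm⁴
I = 3.499×10^-6 m⁴
At the buckling limit P_cr = P = 3.470×10^5 N
From P_cr = π²EI/(K·L)²:  L = (1/K)·√(π²EI/P_cr) = (1/1)·√(π²×1.03×10^11×3.499×10^-6/3.470×10^5)
L = 3.20 m

L_max ≈ 3.20 m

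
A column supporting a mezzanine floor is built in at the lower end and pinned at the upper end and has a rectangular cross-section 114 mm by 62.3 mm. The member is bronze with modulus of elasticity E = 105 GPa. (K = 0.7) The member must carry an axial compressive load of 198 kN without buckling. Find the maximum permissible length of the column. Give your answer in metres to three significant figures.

L_max ≈ 4.95 m

Buckling occurs about the weak axis: I_min = h·b³/12 with b = 62.3 mm (the shorter side).
I_min = 114×62.3³/12 = 2.297×10^6 mm⁴
I = 2.297×10^-6 m⁴
At the buckling limit P_cr = P = 1.980×10^5 N
From P_cr = π²EI/(K·L)²:  L = (1/K)·√(π²EI/P_cr) = (1/0.7)·√(π²×1.05×10^11×2.297×10^-6/1.980×10^5)
L = 4.95 m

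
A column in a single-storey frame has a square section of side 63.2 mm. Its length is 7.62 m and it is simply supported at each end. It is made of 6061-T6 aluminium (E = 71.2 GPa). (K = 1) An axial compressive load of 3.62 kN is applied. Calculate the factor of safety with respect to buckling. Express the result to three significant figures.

n ≈ 4.44

I = a⁴/12 = 63.2⁴/12 = 1.329×10^6 mm⁴
I = 1.329×10^6 mm⁴ = 1.329×10^-6 m⁴
Effective length L_e = K·L = 1 × 7.62 = 7.620 m
P_cr = π²EI / L_e² = π² × 71.2×10⁹ × 1.329×10^-6 / 7.620² = 1.609×10^4 N
Factor of safety n = P_cr / P = 16.090 / 3.62 = 4.44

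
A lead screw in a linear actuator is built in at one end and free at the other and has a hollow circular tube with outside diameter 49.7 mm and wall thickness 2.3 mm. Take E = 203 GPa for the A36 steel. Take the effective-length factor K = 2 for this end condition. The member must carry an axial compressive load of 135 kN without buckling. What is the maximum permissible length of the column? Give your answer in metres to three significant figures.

Inner diameter d_i = 49.7 − 2×2.3 = 45.10 mm
I = π(d_o⁴ − d_i⁴)/64 = π(49.7⁴ − 45.10⁴)/64 = 9.641×10^4 mm⁴
I = 9.641×10^-8 m⁴
At the buckling limit P_cr = P = 1.350×10^5 N
From P_cr = π²EI/(K·L)²:  L = (1/K)·√(π²EI/P_cr) = (1/2)·√(π²×2.03×10^11×9.641×10^-8/1.350×10^5)
L = 0.598 m

L_max ≈ 0.598 m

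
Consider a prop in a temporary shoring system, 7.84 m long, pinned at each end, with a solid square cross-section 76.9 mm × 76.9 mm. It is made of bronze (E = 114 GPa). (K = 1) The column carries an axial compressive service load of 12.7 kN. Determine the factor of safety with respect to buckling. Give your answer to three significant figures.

I = a⁴/12 = 76.9⁴/12 = 2.914×10^6 mm⁴
I = 2.914×10^6 mm⁴ = 2.914×10^-6 m⁴
Effective length L_e = K·L = 1 × 7.84 = 7.840 m
P_cr = π²EI / L_e² = π² × 114×10⁹ × 2.914×10^-6 / 7.840² = 5.335×10^4 N
Factor of safety n = P_cr / P = 53.345 / 12.7 = 4.20

n ≈ 4.20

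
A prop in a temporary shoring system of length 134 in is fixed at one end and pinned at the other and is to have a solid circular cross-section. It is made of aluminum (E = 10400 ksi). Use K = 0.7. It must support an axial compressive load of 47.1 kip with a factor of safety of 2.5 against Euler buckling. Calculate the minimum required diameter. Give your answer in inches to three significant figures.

Required P_cr = n·P = 2.5 × 47.1 = 117.8 kip
L_e = K·L = 0.7 × 134 = 93.80 in
Required I = P_cr·L_e²/(π²E) = 1.177×10^5 × 93.80² / (π² × 1.04×10^7) = 10.09 in⁴
Solid circle: I = πd⁴/64  ⇒  d = (64I/π)^(1/4) = (64×10.09/π)^(1/4) = 3.79 in

d ≈ 3.79 in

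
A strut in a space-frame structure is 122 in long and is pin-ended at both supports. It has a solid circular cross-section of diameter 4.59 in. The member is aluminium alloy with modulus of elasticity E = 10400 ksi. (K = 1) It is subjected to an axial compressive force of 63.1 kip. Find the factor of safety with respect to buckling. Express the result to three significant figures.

I = πd⁴/64 = π×4.59⁴/64 = 21.79 in⁴
Effective length L_e = K·L = 1 × 122 = 122.0 in
P_cr = π²EI / L_e² = π² × 10400×10³ × 21.79 / 122.0² = 1.503×10^5 lb
Factor of safety n = P_cr / P = 150.26 / 63.1 = 2.38

n ≈ 2.38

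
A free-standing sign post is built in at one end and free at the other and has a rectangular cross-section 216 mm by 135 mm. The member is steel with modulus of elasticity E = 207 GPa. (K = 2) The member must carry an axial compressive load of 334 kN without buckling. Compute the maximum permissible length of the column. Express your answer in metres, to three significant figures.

Buckling occurs about the weak axis: I_min = h·b³/12 with b = 135 mm (the shorter side).
I_min = 216×135³/12 = 4.429×10^7 mm⁴
I = 4.429×10^-5 m⁴
At the buckling limit P_cr = P = 3.340×10^5 N
From P_cr = π²EI/(K·L)²:  L = (1/K)·√(π²EI/P_cr) = (1/2)·√(π²×2.07×10^11×4.429×10^-5/3.340×10^5)
L = 8.23 m

L_max ≈ 8.23 m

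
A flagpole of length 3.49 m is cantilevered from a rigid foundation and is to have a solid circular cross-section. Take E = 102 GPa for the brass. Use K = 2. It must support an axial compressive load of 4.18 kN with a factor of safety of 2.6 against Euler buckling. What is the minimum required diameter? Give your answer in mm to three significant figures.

d ≈ 57.2 mm

Required P_cr = n·P = 2.6 × 4.18 = 10.87 kN
L_e = K·L = 2 × 3.49 = 6.980 m
Required I = P_cr·L_e²/(π²E) = 1.087×10^4 × 6.980² / (π² × 1.02×10^11) = 5.260×10^-7 m⁴
I_req = 5.260×10^5 mm⁴
Solid circle: I = πd⁴/64  ⇒  d = (64I/π)^(1/4) = (64×5.260×10^5/π)^(1/4) = 57.2 mm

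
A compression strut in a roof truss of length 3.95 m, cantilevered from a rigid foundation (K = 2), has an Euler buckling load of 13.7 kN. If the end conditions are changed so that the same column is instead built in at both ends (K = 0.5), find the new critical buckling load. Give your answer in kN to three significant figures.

P_cr ≈ 219 kN

P_cr ∝ 1/K², so P_cr,new = P_cr,old × (K_old/K_new)² = 13.7 × (2/0.5)²
= 13.7 × 16.00 = 219 kN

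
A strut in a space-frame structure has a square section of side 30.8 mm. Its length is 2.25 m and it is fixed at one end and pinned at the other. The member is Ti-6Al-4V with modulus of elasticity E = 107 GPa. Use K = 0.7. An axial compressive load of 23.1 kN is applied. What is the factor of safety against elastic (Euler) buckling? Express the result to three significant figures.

I = a⁴/12 = 30.8⁴/12 = 7.499×10^4 mm⁴
I = 7.499×10^4 mm⁴ = 7.499×10^-8 m⁴
Effective length L_e = K·L = 0.7 × 2.25 = 1.575 m
P_cr = π²EI / L_e² = π² × 107×10⁹ × 7.499×10^-8 / 1.575² = 3.193×10^4 N
Factor of safety n = P_cr / P = 31.926 / 23.1 = 1.38

n ≈ 1.38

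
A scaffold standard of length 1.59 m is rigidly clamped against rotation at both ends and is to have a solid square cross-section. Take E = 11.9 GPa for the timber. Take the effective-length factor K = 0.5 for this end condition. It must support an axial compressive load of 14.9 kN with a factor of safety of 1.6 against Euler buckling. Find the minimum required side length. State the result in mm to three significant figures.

Required P_cr = n·P = 1.6 × 14.9 = 23.84 kN
L_e = K·L = 0.5 × 1.59 = 0.7950 m
Required I = P_cr·L_e²/(π²E) = 2.384×10^4 × 0.7950² / (π² × 1.19×10^10) = 1.283×10^-7 m⁴
I_req = 1.283×10^5 mm⁴
Solid square: I = a⁴/12  ⇒  a = (12I)^(1/4) = (12×1.283×10^5)^(1/4) = 35.2 mm

a ≈ 35.2 mm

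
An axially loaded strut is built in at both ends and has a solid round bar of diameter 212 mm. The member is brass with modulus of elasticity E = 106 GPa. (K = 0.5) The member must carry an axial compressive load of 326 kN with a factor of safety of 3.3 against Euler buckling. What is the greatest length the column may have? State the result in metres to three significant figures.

I = πd⁴/64 = π×212⁴/64 = 9.915×10^7 mm⁴
I = 9.915×10^-5 m⁴
Required critical load P_cr = n·P = 3.3 × 326 = 1076 kN = 1.076×10^6 N
From P_cr = π²EI/(K·L)²:  L = (1/K)·√(π²EI/P_cr) = (1/0.5)·√(π²×1.06×10^11×9.915×10^-5/1.076×10^6)
L = 19.6 m

L_max ≈ 19.6 m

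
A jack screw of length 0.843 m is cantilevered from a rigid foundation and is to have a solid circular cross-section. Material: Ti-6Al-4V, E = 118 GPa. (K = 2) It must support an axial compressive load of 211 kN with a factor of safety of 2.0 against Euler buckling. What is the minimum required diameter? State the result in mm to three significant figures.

Required P_cr = n·P = 2.0 × 211 = 422.0 kN
L_e = K·L = 2 × 0.843 = 1.686 m
Required I = P_cr·L_e²/(π²E) = 4.220×10^5 × 1.686² / (π² × 1.18×10^11) = 1.030×10^-6 m⁴
I_req = 1.030×10^6 mm⁴
Solid circle: I = πd⁴/64  ⇒  d = (64I/π)^(1/4) = (64×1.030×10^6/π)^(1/4) = 67.7 mm

d ≈ 67.7 mm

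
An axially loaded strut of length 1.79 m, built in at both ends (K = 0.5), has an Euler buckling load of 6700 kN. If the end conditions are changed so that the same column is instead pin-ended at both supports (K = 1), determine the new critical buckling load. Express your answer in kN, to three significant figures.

P_cr ≈ 1680 kN

P_cr ∝ 1/K², so P_cr,new = P_cr,old × (K_old/K_new)² = 6700 × (0.5/1)²
= 6700 × 0.2500 = 1680 kN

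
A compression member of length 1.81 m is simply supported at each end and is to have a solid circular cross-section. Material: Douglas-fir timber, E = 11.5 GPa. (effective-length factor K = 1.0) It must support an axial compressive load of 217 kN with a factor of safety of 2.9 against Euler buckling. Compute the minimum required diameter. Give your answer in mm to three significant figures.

Required P_cr = n·P = 2.9 × 217 = 629.3 kN
L_e = K·L = 1 × 1.81 = 1.810 m
Required I = P_cr·L_e²/(π²E) = 6.293×10^5 × 1.810² / (π² × 1.15×10^10) = 1.816×10^-5 m⁴
I_req = 1.816×10^7 mm⁴
Solid circle: I = πd⁴/64  ⇒  d = (64I/π)^(1/4) = (64×1.816×10^7/π)^(1/4) = 139 mm

d ≈ 139 mm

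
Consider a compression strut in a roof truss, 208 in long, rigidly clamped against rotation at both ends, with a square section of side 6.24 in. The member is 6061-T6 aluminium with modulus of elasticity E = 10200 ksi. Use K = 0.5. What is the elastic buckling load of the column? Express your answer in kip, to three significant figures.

P_cr ≈ 1180 kip

I = a⁴/12 = 6.24⁴/12 = 126.3 in⁴
Effective length L_e = K·L = 0.5 × 208 = 104.0 in
P_cr = π²EI / L_e² = π² × 10200×10³ × 126.3 / 104.0² = 1.176×10^6 lb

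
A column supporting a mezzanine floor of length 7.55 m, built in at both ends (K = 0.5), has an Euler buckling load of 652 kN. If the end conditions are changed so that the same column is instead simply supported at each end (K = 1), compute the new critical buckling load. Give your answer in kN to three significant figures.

P_cr ∝ 1/K², so P_cr,new = P_cr,old × (K_old/K_new)² = 652 × (0.5/1)²
= 652 × 0.2500 = 163 kN

P_cr ≈ 163 kN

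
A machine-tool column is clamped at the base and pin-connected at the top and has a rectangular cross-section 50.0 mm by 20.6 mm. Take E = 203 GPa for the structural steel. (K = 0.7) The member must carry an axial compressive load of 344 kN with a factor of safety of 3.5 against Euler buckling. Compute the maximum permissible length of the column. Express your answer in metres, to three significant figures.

Buckling occurs about the weak axis: I_min = h·b³/12 with b = 20.6 mm (the shorter side).
I_min = 50.0×20.6³/12 = 3.642×10^4 mm⁴
I = 3.642×10^-8 m⁴
Required critical load P_cr = n·P = 3.5 × 344 = 1204 kN = 1.204×10^6 N
From P_cr = π²EI/(K·L)²:  L = (1/K)·√(π²EI/P_cr) = (1/0.7)·√(π²×2.03×10^11×3.642×10^-8/1.204×10^6)
L = 0.352 m

L_max ≈ 0.352 m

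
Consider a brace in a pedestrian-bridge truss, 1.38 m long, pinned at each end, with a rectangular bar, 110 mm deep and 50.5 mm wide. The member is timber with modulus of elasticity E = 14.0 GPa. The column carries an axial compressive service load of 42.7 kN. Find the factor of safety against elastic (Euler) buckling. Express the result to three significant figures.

Buckling occurs about the weak axis: I_min = h·b³/12 with b = 50.5 mm (the shorter side).
I_min = 110×50.5³/12 = 1.181×10^6 mm⁴
I = 1.181×10^6 mm⁴ = 1.181×10^-6 m⁴
Effective length L_e = K·L = 1 × 1.38 = 1.380 m
P_cr = π²EI / L_e² = π² × 14.0×10⁹ × 1.181×10^-6 / 1.380² = 8.566×10^4 N
Factor of safety n = P_cr / P = 85.655 / 42.7 = 2.01

n ≈ 2.01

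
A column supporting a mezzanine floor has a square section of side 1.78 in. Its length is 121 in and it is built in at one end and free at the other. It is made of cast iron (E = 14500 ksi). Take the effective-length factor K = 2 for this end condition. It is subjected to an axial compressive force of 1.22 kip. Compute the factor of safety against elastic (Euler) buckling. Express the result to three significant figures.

I = a⁴/12 = 1.78⁴/12 = 0.8366 in⁴
Effective length L_e = K·L = 2 × 121 = 242.0 in
P_cr = π²EI / L_e² = π² × 14500×10³ × 0.8366 / 242.0² = 2.044×10^3 lb
Factor of safety n = P_cr / P = 2.0443 / 1.22 = 1.68

n ≈ 1.68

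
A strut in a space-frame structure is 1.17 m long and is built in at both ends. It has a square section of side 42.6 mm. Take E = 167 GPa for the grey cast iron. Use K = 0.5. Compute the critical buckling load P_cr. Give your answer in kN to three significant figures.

I = a⁴/12 = 42.6⁴/12 = 2.744×10^5 mm⁴
I = 2.744×10^5 mm⁴ = 2.744×10^-7 m⁴
Effective length L_e = K·L = 0.5 × 1.17 = 0.5850 m
P_cr = π²EI / L_e² = π² × 167×10⁹ × 2.744×10^-7 / 0.5850² = 1.322×10^6 N

P_cr ≈ 1320 kN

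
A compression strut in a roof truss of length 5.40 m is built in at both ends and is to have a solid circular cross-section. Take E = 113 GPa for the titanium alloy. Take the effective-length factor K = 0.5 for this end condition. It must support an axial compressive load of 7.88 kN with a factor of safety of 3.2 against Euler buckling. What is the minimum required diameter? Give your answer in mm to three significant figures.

d ≈ 42.8 mm

Required P_cr = n·P = 3.2 × 7.88 = 25.22 kN
L_e = K·L = 0.5 × 5.40 = 2.700 m
Required I = P_cr·L_e²/(π²E) = 2.522×10^4 × 2.700² / (π² × 1.13×10^11) = 1.648×10^-7 m⁴
I_req = 1.648×10^5 mm⁴
Solid circle: I = πd⁴/64  ⇒  d = (64I/π)^(1/4) = (64×1.648×10^5/π)^(1/4) = 42.8 mm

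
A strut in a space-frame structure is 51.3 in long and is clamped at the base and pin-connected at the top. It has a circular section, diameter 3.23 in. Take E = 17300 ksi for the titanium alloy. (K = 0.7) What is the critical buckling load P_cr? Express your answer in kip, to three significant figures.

I = πd⁴/64 = π×3.23⁴/64 = 5.343 in⁴
Effective length L_e = K·L = 0.7 × 51.3 = 35.91 in
P_cr = π²EI / L_e² = π² × 17300×10³ × 5.343 / 35.91² = 7.074×10^5 lb

P_cr ≈ 707 kip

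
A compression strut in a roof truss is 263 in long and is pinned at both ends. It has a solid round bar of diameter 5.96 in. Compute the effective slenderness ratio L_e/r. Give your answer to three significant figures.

For a solid circle r = d/4 = 5.96/4 = 1.490 in
L_e = K·L = 1 × 263 = 263.0 in
λ = L_e / r_min = 263.00 / 1.490 = 177

λ ≈ 177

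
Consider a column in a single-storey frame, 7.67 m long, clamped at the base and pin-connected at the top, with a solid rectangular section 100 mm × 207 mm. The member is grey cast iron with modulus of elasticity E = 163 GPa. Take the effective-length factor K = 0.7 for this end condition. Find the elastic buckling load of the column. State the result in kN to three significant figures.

P_cr ≈ 963 kN

Buckling occurs about the weak axis: I_min = h·b³/12 with b = 100 mm (the shorter side).
I_min = 207×100³/12 = 1.725×10^7 mm⁴
I = 1.725×10^7 mm⁴ = 1.725×10^-5 m⁴
Effective length L_e = K·L = 0.7 × 7.67 = 5.369 m
P_cr = π²EI / L_e² = π² × 163×10⁹ × 1.725×10^-5 / 5.369² = 9.627×10^5 N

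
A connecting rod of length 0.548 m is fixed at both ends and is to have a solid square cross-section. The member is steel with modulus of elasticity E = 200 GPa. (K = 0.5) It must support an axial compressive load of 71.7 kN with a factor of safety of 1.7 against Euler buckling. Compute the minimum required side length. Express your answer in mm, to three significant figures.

Required P_cr = n·P = 1.7 × 71.7 = 121.9 kN
L_e = K·L = 0.5 × 0.548 = 0.2740 m
Required I = P_cr·L_e²/(π²E) = 1.219×10^5 × 0.2740² / (π² × 2.00×10^11) = 4.636×10^-9 m⁴
I_req = 4.636×10^3 mm⁴
Solid square: I = a⁴/12  ⇒  a = (12I)^(1/4) = (12×4.636×10^3)^(1/4) = 15.4 mm

a ≈ 15.4 mm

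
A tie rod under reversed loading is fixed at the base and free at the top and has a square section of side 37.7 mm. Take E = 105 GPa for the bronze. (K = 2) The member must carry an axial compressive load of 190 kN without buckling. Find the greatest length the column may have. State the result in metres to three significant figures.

I = a⁴/12 = 37.7⁴/12 = 1.683×10^5 mm⁴
I = 1.683×10^-7 m⁴
At the buckling limit P_cr = P = 1.900×10^5 N
From P_cr = π²EI/(K·L)²:  L = (1/K)·√(π²EI/P_cr) = (1/2)·√(π²×1.05×10^11×1.683×10^-7/1.900×10^5)
L = 0.479 m

L_max ≈ 0.479 m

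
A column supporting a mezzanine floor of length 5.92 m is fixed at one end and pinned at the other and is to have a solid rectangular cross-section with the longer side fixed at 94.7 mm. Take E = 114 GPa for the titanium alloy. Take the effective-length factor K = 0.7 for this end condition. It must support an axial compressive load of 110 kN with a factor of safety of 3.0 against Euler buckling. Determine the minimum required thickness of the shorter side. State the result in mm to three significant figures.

b ≈ 86.1 mm

Required P_cr = n·P = 3.0 × 110 = 330.0 kN
L_e = K·L = 0.7 × 5.92 = 4.144 m
Required I = P_cr·L_e²/(π²E) = 3.300×10^5 × 4.144² / (π² × 1.14×10^11) = 5.037×10^-6 m⁴
I_req = 5.037×10^6 mm⁴
Rectangle, weak axis: I_min = h·b³/12 with h = 94.7 mm fixed  ⇒  b = (12I/h)^(1/3) = 86.1 mm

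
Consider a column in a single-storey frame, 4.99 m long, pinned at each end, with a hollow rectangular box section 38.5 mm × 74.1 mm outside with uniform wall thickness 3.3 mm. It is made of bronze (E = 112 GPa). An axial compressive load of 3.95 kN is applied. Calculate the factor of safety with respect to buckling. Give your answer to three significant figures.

Inner dimensions: h_i = 74.1 − 2×3.3 = 67.50 mm, b_i = 38.5 − 2×3.3 = 31.90 mm
Weak-axis I_min = (h_o·b_o³ − h_i·b_i³)/12 with b_o = 38.5, b_i = 31.90 mm (shorter outer/inner sides).
I_min = (74.1×38.5³ − 67.50×31.90³)/12 = 1.698×10^5 mm⁴
I = 1.698×10^5 mm⁴ = 1.698×10^-7 m⁴
Effective length L_e = K·L = 1 × 4.99 = 4.990 m
P_cr = π²EI / L_e² = π² × 112×10⁹ × 1.698×10^-7 / 4.990² = 7.537×10^3 N
Factor of safety n = P_cr / P = 7.5375 / 3.95 = 1.91

n ≈ 1.91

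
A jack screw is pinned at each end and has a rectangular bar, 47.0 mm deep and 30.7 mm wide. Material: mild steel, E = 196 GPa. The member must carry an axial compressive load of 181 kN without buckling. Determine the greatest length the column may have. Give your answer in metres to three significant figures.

Buckling occurs about the weak axis: I_min = h·b³/12 with b = 30.7 mm (the shorter side).
I_min = 47.0×30.7³/12 = 1.133×10^5 mm⁴
I = 1.133×10^-7 m⁴
At the buckling limit P_cr = P = 1.810×10^5 N
From P_cr = π²EI/(K·L)²:  L = (1/K)·√(π²EI/P_cr) = (1/1)·√(π²×1.96×10^11×1.133×10^-7/1.810×10^5)
L = 1.10 m

L_max ≈ 1.10 m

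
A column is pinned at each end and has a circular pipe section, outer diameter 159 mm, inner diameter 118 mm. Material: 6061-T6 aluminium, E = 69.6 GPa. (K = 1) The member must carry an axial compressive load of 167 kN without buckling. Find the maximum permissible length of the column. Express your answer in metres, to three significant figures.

d_o = 159 mm, d_i = 118 mm
I = π(d_o⁴ − d_i⁴)/64 = π(159⁴ − 118.0⁴)/64 = 2.186×10^7 mm⁴
I = 2.186×10^-5 m⁴
At the buckling limit P_cr = P = 1.670×10^5 N
From P_cr = π²EI/(K·L)²:  L = (1/K)·√(π²EI/P_cr) = (1/1)·√(π²×6.96×10^10×2.186×10^-5/1.670×10^5)
L = 9.48 m

L_max ≈ 9.48 m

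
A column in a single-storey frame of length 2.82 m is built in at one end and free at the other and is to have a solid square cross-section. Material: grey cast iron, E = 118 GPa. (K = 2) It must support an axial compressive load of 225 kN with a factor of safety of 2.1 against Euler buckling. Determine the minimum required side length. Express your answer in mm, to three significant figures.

a ≈ 112 mm

Required P_cr = n·P = 2.1 × 225 = 472.5 kN
L_e = K·L = 2 × 2.82 = 5.640 m
Required I = P_cr·L_e²/(π²E) = 4.725×10^5 × 5.640² / (π² × 1.18×10^11) = 1.291×10^-5 m⁴
I_req = 1.291×10^7 mm⁴
Solid square: I = a⁴/12  ⇒  a = (12I)^(1/4) = (12×1.291×10^7)^(1/4) = 112 mm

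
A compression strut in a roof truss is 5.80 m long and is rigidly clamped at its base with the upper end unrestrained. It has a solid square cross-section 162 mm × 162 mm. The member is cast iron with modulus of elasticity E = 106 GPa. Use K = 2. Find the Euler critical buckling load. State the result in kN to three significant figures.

P_cr ≈ 446 kN

I = a⁴/12 = 162⁴/12 = 5.740×10^7 mm⁴
I = 5.740×10^7 mm⁴ = 5.740×10^-5 m⁴
Effective length L_e = K·L = 2 × 5.80 = 11.60 m
P_cr = π²EI / L_e² = π² × 106×10⁹ × 5.740×10^-5 / 11.60² = 4.462×10^5 N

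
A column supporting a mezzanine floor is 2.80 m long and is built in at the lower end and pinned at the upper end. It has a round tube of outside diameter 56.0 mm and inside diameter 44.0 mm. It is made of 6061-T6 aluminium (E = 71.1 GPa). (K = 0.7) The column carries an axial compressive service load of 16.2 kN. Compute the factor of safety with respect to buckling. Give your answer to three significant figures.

d_o = 56.0 mm, d_i = 44.0 mm
I = π(d_o⁴ − d_i⁴)/64 = π(56.0⁴ − 44.00⁴)/64 = 2.988×10^5 mm⁴
I = 2.988×10^5 mm⁴ = 2.988×10^-7 m⁴
Effective length L_e = K·L = 0.7 × 2.80 = 1.960 m
P_cr = π²EI / L_e² = π² × 71.1×10⁹ × 2.988×10^-7 / 1.960² = 5.457×10^4 N
Factor of safety n = P_cr / P = 54.574 / 16.2 = 3.37

n ≈ 3.37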